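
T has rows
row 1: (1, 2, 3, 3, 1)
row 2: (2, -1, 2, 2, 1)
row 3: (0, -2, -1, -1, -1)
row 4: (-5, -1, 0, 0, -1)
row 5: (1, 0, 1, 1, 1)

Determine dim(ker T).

Row reduce to echelon form.
R2 ← R2 − (2)·R1: [0, -5, -4, -4, -1]
R4 ← R4 + (5)·R1: [0, 9, 15, 15, 4]
R5 ← R5 − R1: [0, -2, -2, -2, 0]
R3 ← R3 − (2/5)·R2: [0, 0, 3/5, 3/5, -3/5]
R4 ← R4 + (9/5)·R2: [0, 0, 39/5, 39/5, 11/5]
R5 ← R5 − (2/5)·R2: [0, 0, -2/5, -2/5, 2/5]
R4 ← R4 − (13)·R3: [0, 0, 0, 0, 10]
R5 ← R5 + (2/3)·R3: [0, 0, 0, 0, 0]
4 nonzero rows, so rank(T) = 4.
T has 5 columns; by rank–nullity, nullity = 5 − 4 = 1.

1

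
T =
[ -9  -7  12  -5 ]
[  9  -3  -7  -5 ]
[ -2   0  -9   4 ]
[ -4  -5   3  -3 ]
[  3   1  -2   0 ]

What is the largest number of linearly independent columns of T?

4

Row reduce to echelon form.
R2 ← R2 + R1: [0, -10, 5, -10]
R3 ← R3 − (2/9)·R1: [0, 14/9, -35/3, 46/9]
R4 ← R4 − (4/9)·R1: [0, -17/9, -7/3, -7/9]
R5 ← R5 + (1/3)·R1: [0, -4/3, 2, -5/3]
R3 ← R3 + (7/45)·R2: [0, 0, -98/9, 32/9]
R4 ← R4 − (17/90)·R2: [0, 0, -59/18, 10/9]
R5 ← R5 − (2/15)·R2: [0, 0, 4/3, -1/3]
R4 ← R4 − (59/196)·R3: [0, 0, 0, 2/49]
R5 ← R5 + (6/49)·R3: [0, 0, 0, 5/49]
R5 ← R5 − (5/2)·R4: [0, 0, 0, 0]
Echelon form has 4 nonzero rows, so rank(T) = 4.
The rank gives the maximum number of linearly independent columns: 4.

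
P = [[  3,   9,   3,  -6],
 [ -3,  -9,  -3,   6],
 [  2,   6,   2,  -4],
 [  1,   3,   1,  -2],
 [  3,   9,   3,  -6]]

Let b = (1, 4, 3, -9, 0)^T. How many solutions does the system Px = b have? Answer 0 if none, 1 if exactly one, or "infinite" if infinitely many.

0

Row reduce the augmented matrix [P | b].
R2 ← R2 + R1: [0, 0, 0, 0, 5]
R3 ← R3 − (2/3)·R1: [0, 0, 0, 0, 7/3]
R4 ← R4 − (1/3)·R1: [0, 0, 0, 0, -28/3]
R5 ← R5 − R1: [0, 0, 0, 0, -1]
R3 ← R3 − (7/15)·R2: [0, 0, 0, 0, 0]
R4 ← R4 + (28/15)·R2: [0, 0, 0, 0, 0]
R5 ← R5 + (1/5)·R2: [0, 0, 0, 0, 0]
The echelon form has 2 nonzero rows; the last pivot sits in the augmented column, so rank(P) = 1 but rank([P|b]) = 2.
Since the ranks differ, the system is inconsistent.
It has no solutions.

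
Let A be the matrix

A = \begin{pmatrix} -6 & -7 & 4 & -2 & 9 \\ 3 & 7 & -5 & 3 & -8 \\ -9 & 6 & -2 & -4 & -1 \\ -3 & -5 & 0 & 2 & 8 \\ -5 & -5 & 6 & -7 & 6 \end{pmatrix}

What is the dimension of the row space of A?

5

Row reduce to echelon form.
R2 ← R2 + (1/2)·R1: [0, 7/2, -3, 2, -7/2]
R3 ← R3 − (3/2)·R1: [0, 33/2, -8, -1, -29/2]
R4 ← R4 − (1/2)·R1: [0, -3/2, -2, 3, 7/2]
R5 ← R5 − (5/6)·R1: [0, 5/6, 8/3, -16/3, -3/2]
R3 ← R3 − (33/7)·R2: [0, 0, 43/7, -73/7, 2]
R4 ← R4 + (3/7)·R2: [0, 0, -23/7, 27/7, 2]
R5 ← R5 − (5/21)·R2: [0, 0, 71/21, -122/21, -2/3]
R4 ← R4 + (23/43)·R3: [0, 0, 0, -74/43, 132/43]
R5 ← R5 − (71/129)·R3: [0, 0, 0, -3/43, -76/43]
R5 ← R5 − (3/74)·R4: [0, 0, 0, 0, -70/37]
Echelon form has 5 nonzero rows, so rank(A) = 5.
The row space has dimension equal to the rank: 5.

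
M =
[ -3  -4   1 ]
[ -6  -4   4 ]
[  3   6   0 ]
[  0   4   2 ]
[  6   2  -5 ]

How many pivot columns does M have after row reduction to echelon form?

2

Row reduce to echelon form.
R2 ← R2 − (2)·R1: [0, 4, 2]
R3 ← R3 + R1: [0, 2, 1]
R5 ← R5 + (2)·R1: [0, -6, -3]
R3 ← R3 − (1/2)·R2: [0, 0, 0]
R4 ← R4 − R2: [0, 0, 0]
R5 ← R5 + (3/2)·R2: [0, 0, 0]
Echelon form has 2 nonzero rows, so rank(M) = 2.
Each nonzero row contributes one pivot column: 2 pivot columns.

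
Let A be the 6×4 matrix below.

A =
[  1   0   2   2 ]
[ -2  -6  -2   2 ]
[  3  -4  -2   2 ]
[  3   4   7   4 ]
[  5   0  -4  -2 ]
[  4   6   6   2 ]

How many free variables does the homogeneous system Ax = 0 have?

1

Row reduce to echelon form.
R2 ← R2 + (2)·R1: [0, -6, 2, 6]
R3 ← R3 − (3)·R1: [0, -4, -8, -4]
R4 ← R4 − (3)·R1: [0, 4, 1, -2]
R5 ← R5 − (5)·R1: [0, 0, -14, -12]
R6 ← R6 − (4)·R1: [0, 6, -2, -6]
R3 ← R3 − (2/3)·R2: [0, 0, -28/3, -8]
R4 ← R4 + (2/3)·R2: [0, 0, 7/3, 2]
R6 ← R6 + R2: [0, 0, 0, 0]
R4 ← R4 + (1/4)·R3: [0, 0, 0, 0]
R5 ← R5 − (3/2)·R3: [0, 0, 0, 0]
3 nonzero rows, so rank(A) = 3.
A has 4 columns; by rank–nullity, nullity = 4 − 3 = 1.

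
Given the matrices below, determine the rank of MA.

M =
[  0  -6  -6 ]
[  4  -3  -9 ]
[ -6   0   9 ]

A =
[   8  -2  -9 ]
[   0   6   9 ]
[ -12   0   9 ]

First compute MA:
[[ 72, -36, -108],
 [140, -26, -144],
 [-156,  12, 135]]
Now row reduce the product.
R2 ← R2 − (35/18)·R1: [0, 44, 66]
R3 ← R3 + (13/6)·R1: [0, -66, -99]
R3 ← R3 + (3/2)·R2: [0, 0, 0]
2 nonzero rows, so rank(MA) = 2.

2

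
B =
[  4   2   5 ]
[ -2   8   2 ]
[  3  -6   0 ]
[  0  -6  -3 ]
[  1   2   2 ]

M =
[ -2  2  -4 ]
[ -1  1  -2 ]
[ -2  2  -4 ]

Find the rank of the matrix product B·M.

1

First compute BM:
[[-20,  20, -40],
 [ -8,   8, -16],
 [  0,   0,   0],
 [ 12, -12,  24],
 [ -8,   8, -16]]
Now row reduce the product.
R2 ← R2 − (2/5)·R1: [0, 0, 0]
R4 ← R4 + (3/5)·R1: [0, 0, 0]
R5 ← R5 − (2/5)·R1: [0, 0, 0]
1 nonzero row, so rank(BM) = 1.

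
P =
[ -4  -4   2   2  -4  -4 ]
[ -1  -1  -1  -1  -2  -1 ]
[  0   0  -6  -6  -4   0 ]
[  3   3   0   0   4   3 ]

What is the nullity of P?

Row reduce to echelon form.
R2 ← R2 − (1/4)·R1: [0, 0, -3/2, -3/2, -1, 0]
R4 ← R4 + (3/4)·R1: [0, 0, 3/2, 3/2, 1, 0]
R3 ← R3 − (4)·R2: [0, 0, 0, 0, 0, 0]
R4 ← R4 + R2: [0, 0, 0, 0, 0, 0]
2 nonzero rows, so rank(P) = 2.
P has 6 columns; by rank–nullity, nullity = 6 − 2 = 4.

4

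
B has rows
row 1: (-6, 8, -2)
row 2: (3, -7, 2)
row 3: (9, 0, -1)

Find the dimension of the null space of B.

Row reduce to echelon form.
R2 ← R2 + (1/2)·R1: [0, -3, 1]
R3 ← R3 + (3/2)·R1: [0, 12, -4]
R3 ← R3 + (4)·R2: [0, 0, 0]
2 nonzero rows, so rank(B) = 2.
B has 3 columns; by rank–nullity, nullity = 3 − 2 = 1.

1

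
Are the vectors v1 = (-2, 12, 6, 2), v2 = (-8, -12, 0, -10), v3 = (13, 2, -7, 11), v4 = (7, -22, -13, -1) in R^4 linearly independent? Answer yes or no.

no

Form the matrix with these vectors as rows and row reduce.
R2 ← R2 − (4)·R1: [0, -60, -24, -18]
R3 ← R3 + (13/2)·R1: [0, 80, 32, 24]
R4 ← R4 + (7/2)·R1: [0, 20, 8, 6]
R3 ← R3 + (4/3)·R2: [0, 0, 0, 0]
R4 ← R4 + (1/3)·R2: [0, 0, 0, 0]
2 nonzero rows, so the 4 vectors span a space of dimension 2.
Since 2 < 4, the vectors are linearly dependent.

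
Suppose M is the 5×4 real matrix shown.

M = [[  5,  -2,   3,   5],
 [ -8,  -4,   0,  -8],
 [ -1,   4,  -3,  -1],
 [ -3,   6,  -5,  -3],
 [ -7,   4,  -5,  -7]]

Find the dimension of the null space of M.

Row reduce to echelon form.
R2 ← R2 + (8/5)·R1: [0, -36/5, 24/5, 0]
R3 ← R3 + (1/5)·R1: [0, 18/5, -12/5, 0]
R4 ← R4 + (3/5)·R1: [0, 24/5, -16/5, 0]
R5 ← R5 + (7/5)·R1: [0, 6/5, -4/5, 0]
R3 ← R3 + (1/2)·R2: [0, 0, 0, 0]
R4 ← R4 + (2/3)·R2: [0, 0, 0, 0]
R5 ← R5 + (1/6)·R2: [0, 0, 0, 0]
2 nonzero rows, so rank(M) = 2.
M has 4 columns; by rank–nullity, nullity = 4 − 2 = 2.

2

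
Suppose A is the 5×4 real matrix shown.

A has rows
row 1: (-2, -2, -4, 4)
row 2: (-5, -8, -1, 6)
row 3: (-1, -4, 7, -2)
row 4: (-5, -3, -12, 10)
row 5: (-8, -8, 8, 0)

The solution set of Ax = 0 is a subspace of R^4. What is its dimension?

Row reduce to echelon form.
R2 ← R2 − (5/2)·R1: [0, -3, 9, -4]
R3 ← R3 − (1/2)·R1: [0, -3, 9, -4]
R4 ← R4 − (5/2)·R1: [0, 2, -2, 0]
R5 ← R5 − (4)·R1: [0, 0, 24, -16]
R3 ← R3 − R2: [0, 0, 0, 0]
R4 ← R4 + (2/3)·R2: [0, 0, 4, -8/3]
Swap R3 ↔ R4
R5 ← R5 − (6)·R3: [0, 0, 0, 0]
3 nonzero rows, so rank(A) = 3.
A has 4 columns; by rank–nullity, nullity = 4 − 3 = 1.

1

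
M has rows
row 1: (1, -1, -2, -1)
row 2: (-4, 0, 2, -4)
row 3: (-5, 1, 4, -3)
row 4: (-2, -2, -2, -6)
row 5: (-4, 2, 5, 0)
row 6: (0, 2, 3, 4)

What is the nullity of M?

Row reduce to echelon form.
R2 ← R2 + (4)·R1: [0, -4, -6, -8]
R3 ← R3 + (5)·R1: [0, -4, -6, -8]
R4 ← R4 + (2)·R1: [0, -4, -6, -8]
R5 ← R5 + (4)·R1: [0, -2, -3, -4]
R3 ← R3 − R2: [0, 0, 0, 0]
R4 ← R4 − R2: [0, 0, 0, 0]
R5 ← R5 − (1/2)·R2: [0, 0, 0, 0]
R6 ← R6 + (1/2)·R2: [0, 0, 0, 0]
2 nonzero rows, so rank(M) = 2.
M has 4 columns; by rank–nullity, nullity = 4 − 2 = 2.

2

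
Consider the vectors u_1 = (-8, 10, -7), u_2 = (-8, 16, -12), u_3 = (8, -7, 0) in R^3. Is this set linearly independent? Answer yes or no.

Form the matrix with these vectors as rows and row reduce.
R2 ← R2 − R1: [0, 6, -5]
R3 ← R3 + R1: [0, 3, -7]
R3 ← R3 − (1/2)·R2: [0, 0, -9/2]
3 nonzero rows, so the 3 vectors span a space of dimension 3.
Since 3 = 3, the vectors are linearly independent.

yes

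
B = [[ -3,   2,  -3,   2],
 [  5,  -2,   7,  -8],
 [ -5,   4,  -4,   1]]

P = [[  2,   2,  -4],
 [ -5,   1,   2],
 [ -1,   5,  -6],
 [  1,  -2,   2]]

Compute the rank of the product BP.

2

First compute BP:
[[-11, -23,  38],
 [  5,  59, -82],
 [-25, -28,  54]]
Now row reduce the product.
R2 ← R2 + (5/11)·R1: [0, 534/11, -712/11]
R3 ← R3 − (25/11)·R1: [0, 267/11, -356/11]
R3 ← R3 − (1/2)·R2: [0, 0, 0]
2 nonzero rows, so rank(BP) = 2.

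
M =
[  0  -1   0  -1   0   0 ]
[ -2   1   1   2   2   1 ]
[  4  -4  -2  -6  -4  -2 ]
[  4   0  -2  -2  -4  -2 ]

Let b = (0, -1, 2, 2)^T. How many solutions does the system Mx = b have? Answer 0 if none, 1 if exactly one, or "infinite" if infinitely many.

infinite

Row reduce the augmented matrix [M | b].
Swap R1 ↔ R2
R3 ← R3 + (2)·R1: [0, -2, 0, -2, 0, 0, 0]
R4 ← R4 + (2)·R1: [0, 2, 0, 2, 0, 0, 0]
R3 ← R3 − (2)·R2: [0, 0, 0, 0, 0, 0, 0]
R4 ← R4 + (2)·R2: [0, 0, 0, 0, 0, 0, 0]
The echelon form has 2 nonzero rows, and every pivot lies in the first 6 columns, so rank(M) = rank([M|b]) = 2.
The system is consistent.
rank = 2 < 6 unknowns, so there are infinitely many solutions.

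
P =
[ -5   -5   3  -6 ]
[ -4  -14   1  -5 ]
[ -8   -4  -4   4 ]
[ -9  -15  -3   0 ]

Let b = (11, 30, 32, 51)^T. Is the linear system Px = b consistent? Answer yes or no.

Row reduce the augmented matrix [P | b].
R2 ← R2 − (4/5)·R1: [0, -10, -7/5, -1/5, 106/5]
R3 ← R3 − (8/5)·R1: [0, 4, -44/5, 68/5, 72/5]
R4 ← R4 − (9/5)·R1: [0, -6, -42/5, 54/5, 156/5]
R3 ← R3 + (2/5)·R2: [0, 0, -234/25, 338/25, 572/25]
R4 ← R4 − (3/5)·R2: [0, 0, -189/25, 273/25, 462/25]
R4 ← R4 − (21/26)·R3: [0, 0, 0, 0, 0]
The echelon form has 3 nonzero rows, and every pivot lies in the first 4 columns, so rank(P) = rank([P|b]) = 3.
The system is consistent.

yes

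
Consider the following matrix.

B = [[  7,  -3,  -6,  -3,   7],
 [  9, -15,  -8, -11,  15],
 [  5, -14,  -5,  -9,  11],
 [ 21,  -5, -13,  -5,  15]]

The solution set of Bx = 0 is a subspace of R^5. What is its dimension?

Row reduce to echelon form.
R2 ← R2 − (9/7)·R1: [0, -78/7, -2/7, -50/7, 6]
R3 ← R3 − (5/7)·R1: [0, -83/7, -5/7, -48/7, 6]
R4 ← R4 − (3)·R1: [0, 4, 5, 4, -6]
R3 ← R3 − (83/78)·R2: [0, 0, -16/39, 29/39, -5/13]
R4 ← R4 + (14/39)·R2: [0, 0, 191/39, 56/39, -50/13]
R4 ← R4 + (191/16)·R3: [0, 0, 0, 165/16, -135/16]
4 nonzero rows, so rank(B) = 4.
B has 5 columns; by rank–nullity, nullity = 5 − 4 = 1.

1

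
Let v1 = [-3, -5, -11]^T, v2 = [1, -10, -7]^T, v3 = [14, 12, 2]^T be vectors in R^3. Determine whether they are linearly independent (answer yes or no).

yes

Form the matrix with these vectors as rows and row reduce.
R2 ← R2 + (1/3)·R1: [0, -35/3, -32/3]
R3 ← R3 + (14/3)·R1: [0, -34/3, -148/3]
R3 ← R3 − (34/35)·R2: [0, 0, -1364/35]
3 nonzero rows, so the 3 vectors span a space of dimension 3.
Since 3 = 3, the vectors are linearly independent.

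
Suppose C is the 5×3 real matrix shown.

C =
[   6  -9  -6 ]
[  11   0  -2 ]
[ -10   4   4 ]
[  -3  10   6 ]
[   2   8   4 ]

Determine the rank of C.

Row reduce to echelon form.
R2 ← R2 − (11/6)·R1: [0, 33/2, 9]
R3 ← R3 + (5/3)·R1: [0, -11, -6]
R4 ← R4 + (1/2)·R1: [0, 11/2, 3]
R5 ← R5 − (1/3)·R1: [0, 11, 6]
R3 ← R3 + (2/3)·R2: [0, 0, 0]
R4 ← R4 − (1/3)·R2: [0, 0, 0]
R5 ← R5 − (2/3)·R2: [0, 0, 0]
Echelon form has 2 nonzero rows, so rank(C) = 2.

2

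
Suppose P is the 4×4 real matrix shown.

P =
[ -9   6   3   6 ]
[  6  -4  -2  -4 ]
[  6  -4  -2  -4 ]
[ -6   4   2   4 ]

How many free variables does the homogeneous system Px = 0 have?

Row reduce to echelon form.
R2 ← R2 + (2/3)·R1: [0, 0, 0, 0]
R3 ← R3 + (2/3)·R1: [0, 0, 0, 0]
R4 ← R4 − (2/3)·R1: [0, 0, 0, 0]
1 nonzero row, so rank(P) = 1.
P has 4 columns; by rank–nullity, nullity = 4 − 1 = 3.

3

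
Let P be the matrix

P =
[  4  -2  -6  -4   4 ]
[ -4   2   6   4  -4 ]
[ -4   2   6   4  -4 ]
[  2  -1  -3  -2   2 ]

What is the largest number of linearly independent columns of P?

Row reduce to echelon form.
R2 ← R2 + R1: [0, 0, 0, 0, 0]
R3 ← R3 + R1: [0, 0, 0, 0, 0]
R4 ← R4 − (1/2)·R1: [0, 0, 0, 0, 0]
Echelon form has 1 nonzero row, so rank(P) = 1.
The rank gives the maximum number of linearly independent columns: 1.

1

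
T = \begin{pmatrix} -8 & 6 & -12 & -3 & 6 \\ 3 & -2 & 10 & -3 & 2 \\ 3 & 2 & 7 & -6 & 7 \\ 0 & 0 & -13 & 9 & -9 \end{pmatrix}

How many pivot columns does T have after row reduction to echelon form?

3

Row reduce to echelon form.
R2 ← R2 + (3/8)·R1: [0, 1/4, 11/2, -33/8, 17/4]
R3 ← R3 + (3/8)·R1: [0, 17/4, 5/2, -57/8, 37/4]
R3 ← R3 − (17)·R2: [0, 0, -91, 63, -63]
R4 ← R4 − (1/7)·R3: [0, 0, 0, 0, 0]
Echelon form has 3 nonzero rows, so rank(T) = 3.
Each nonzero row contributes one pivot column: 3 pivot columns.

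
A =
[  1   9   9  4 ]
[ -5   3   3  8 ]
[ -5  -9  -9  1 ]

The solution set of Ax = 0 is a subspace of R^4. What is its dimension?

2

Row reduce to echelon form.
R2 ← R2 + (5)·R1: [0, 48, 48, 28]
R3 ← R3 + (5)·R1: [0, 36, 36, 21]
R3 ← R3 − (3/4)·R2: [0, 0, 0, 0]
2 nonzero rows, so rank(A) = 2.
A has 4 columns; by rank–nullity, nullity = 4 − 2 = 2.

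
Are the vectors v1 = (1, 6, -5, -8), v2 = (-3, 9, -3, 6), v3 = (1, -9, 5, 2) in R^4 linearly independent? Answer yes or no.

no

Form the matrix with these vectors as rows and row reduce.
R2 ← R2 + (3)·R1: [0, 27, -18, -18]
R3 ← R3 − R1: [0, -15, 10, 10]
R3 ← R3 + (5/9)·R2: [0, 0, 0, 0]
2 nonzero rows, so the 3 vectors span a space of dimension 2.
Since 2 < 3, the vectors are linearly dependent.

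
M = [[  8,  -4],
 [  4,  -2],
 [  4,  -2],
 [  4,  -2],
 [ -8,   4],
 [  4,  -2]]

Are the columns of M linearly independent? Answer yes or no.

no

Row reduce M to echelon form.
R2 ← R2 − (1/2)·R1: [0, 0]
R3 ← R3 − (1/2)·R1: [0, 0]
R4 ← R4 − (1/2)·R1: [0, 0]
R5 ← R5 + R1: [0, 0]
R6 ← R6 − (1/2)·R1: [0, 0]
1 pivot among 2 columns.
Only 1 < 2 pivot columns, so the columns are linearly dependent.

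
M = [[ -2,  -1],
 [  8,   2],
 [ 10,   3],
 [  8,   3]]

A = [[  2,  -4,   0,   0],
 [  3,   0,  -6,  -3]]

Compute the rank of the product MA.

2

First compute MA:
[[ -7,   8,   6,   3],
 [ 22, -32, -12,  -6],
 [ 29, -40, -18,  -9],
 [ 25, -32, -18,  -9]]
Now row reduce the product.
R2 ← R2 + (22/7)·R1: [0, -48/7, 48/7, 24/7]
R3 ← R3 + (29/7)·R1: [0, -48/7, 48/7, 24/7]
R4 ← R4 + (25/7)·R1: [0, -24/7, 24/7, 12/7]
R3 ← R3 − R2: [0, 0, 0, 0]
R4 ← R4 − (1/2)·R2: [0, 0, 0, 0]
2 nonzero rows, so rank(MA) = 2.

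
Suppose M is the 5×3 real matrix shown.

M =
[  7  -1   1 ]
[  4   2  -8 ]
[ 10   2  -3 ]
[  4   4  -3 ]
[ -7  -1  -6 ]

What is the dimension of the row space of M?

3

Row reduce to echelon form.
R2 ← R2 − (4/7)·R1: [0, 18/7, -60/7]
R3 ← R3 − (10/7)·R1: [0, 24/7, -31/7]
R4 ← R4 − (4/7)·R1: [0, 32/7, -25/7]
R5 ← R5 + R1: [0, -2, -5]
R3 ← R3 − (4/3)·R2: [0, 0, 7]
R4 ← R4 − (16/9)·R2: [0, 0, 35/3]
R5 ← R5 + (7/9)·R2: [0, 0, -35/3]
R4 ← R4 − (5/3)·R3: [0, 0, 0]
R5 ← R5 + (5/3)·R3: [0, 0, 0]
Echelon form has 3 nonzero rows, so rank(M) = 3.
The row space has dimension equal to the rank: 3.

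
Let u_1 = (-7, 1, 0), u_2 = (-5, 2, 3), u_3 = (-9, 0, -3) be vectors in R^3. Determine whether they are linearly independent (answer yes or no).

no

Form the matrix with these vectors as rows and row reduce.
R2 ← R2 − (5/7)·R1: [0, 9/7, 3]
R3 ← R3 − (9/7)·R1: [0, -9/7, -3]
R3 ← R3 + R2: [0, 0, 0]
2 nonzero rows, so the 3 vectors span a space of dimension 2.
Since 2 < 3, the vectors are linearly dependent.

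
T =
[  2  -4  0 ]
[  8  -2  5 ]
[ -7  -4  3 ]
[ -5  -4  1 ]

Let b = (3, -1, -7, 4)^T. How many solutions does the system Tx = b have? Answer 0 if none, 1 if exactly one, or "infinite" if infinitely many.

Row reduce the augmented matrix [T | b].
R2 ← R2 − (4)·R1: [0, 14, 5, -13]
R3 ← R3 + (7/2)·R1: [0, -18, 3, 7/2]
R4 ← R4 + (5/2)·R1: [0, -14, 1, 23/2]
R3 ← R3 + (9/7)·R2: [0, 0, 66/7, -185/14]
R4 ← R4 + R2: [0, 0, 6, -3/2]
R4 ← R4 − (7/11)·R3: [0, 0, 0, 76/11]
The echelon form has 4 nonzero rows; the last pivot sits in the augmented column, so rank(T) = 3 but rank([T|b]) = 4.
Since the ranks differ, the system is inconsistent.
It has no solutions.

0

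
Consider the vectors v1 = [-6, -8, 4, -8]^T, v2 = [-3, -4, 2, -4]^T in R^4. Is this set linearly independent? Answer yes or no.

no

Form the matrix with these vectors as rows and row reduce.
R2 ← R2 − (1/2)·R1: [0, 0, 0, 0]
1 nonzero row, so the 2 vectors span a space of dimension 1.
Since 1 < 2, the vectors are linearly dependent.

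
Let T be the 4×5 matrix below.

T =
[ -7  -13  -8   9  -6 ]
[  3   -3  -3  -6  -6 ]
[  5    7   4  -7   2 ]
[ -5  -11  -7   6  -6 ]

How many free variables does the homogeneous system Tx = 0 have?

3

Row reduce to echelon form.
R2 ← R2 + (3/7)·R1: [0, -60/7, -45/7, -15/7, -60/7]
R3 ← R3 + (5/7)·R1: [0, -16/7, -12/7, -4/7, -16/7]
R4 ← R4 − (5/7)·R1: [0, -12/7, -9/7, -3/7, -12/7]
R3 ← R3 − (4/15)·R2: [0, 0, 0, 0, 0]
R4 ← R4 − (1/5)·R2: [0, 0, 0, 0, 0]
2 nonzero rows, so rank(T) = 2.
T has 5 columns; by rank–nullity, nullity = 5 − 2 = 3.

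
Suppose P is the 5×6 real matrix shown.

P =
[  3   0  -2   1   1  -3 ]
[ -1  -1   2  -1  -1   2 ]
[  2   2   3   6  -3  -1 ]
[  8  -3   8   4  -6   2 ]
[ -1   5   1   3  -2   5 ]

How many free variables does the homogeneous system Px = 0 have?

Row reduce to echelon form.
R2 ← R2 + (1/3)·R1: [0, -1, 4/3, -2/3, -2/3, 1]
R3 ← R3 − (2/3)·R1: [0, 2, 13/3, 16/3, -11/3, 1]
R4 ← R4 − (8/3)·R1: [0, -3, 40/3, 4/3, -26/3, 10]
R5 ← R5 + (1/3)·R1: [0, 5, 1/3, 10/3, -5/3, 4]
R3 ← R3 + (2)·R2: [0, 0, 7, 4, -5, 3]
R4 ← R4 − (3)·R2: [0, 0, 28/3, 10/3, -20/3, 7]
R5 ← R5 + (5)·R2: [0, 0, 7, 0, -5, 9]
R4 ← R4 − (4/3)·R3: [0, 0, 0, -2, 0, 3]
R5 ← R5 − R3: [0, 0, 0, -4, 0, 6]
R5 ← R5 − (2)·R4: [0, 0, 0, 0, 0, 0]
4 nonzero rows, so rank(P) = 4.
P has 6 columns; by rank–nullity, nullity = 6 − 4 = 2.

2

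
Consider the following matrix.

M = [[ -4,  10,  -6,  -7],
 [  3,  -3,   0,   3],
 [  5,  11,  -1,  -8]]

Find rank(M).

Row reduce to echelon form.
R2 ← R2 + (3/4)·R1: [0, 9/2, -9/2, -9/4]
R3 ← R3 + (5/4)·R1: [0, 47/2, -17/2, -67/4]
R3 ← R3 − (47/9)·R2: [0, 0, 15, -5]
Echelon form has 3 nonzero rows, so rank(M) = 3.

3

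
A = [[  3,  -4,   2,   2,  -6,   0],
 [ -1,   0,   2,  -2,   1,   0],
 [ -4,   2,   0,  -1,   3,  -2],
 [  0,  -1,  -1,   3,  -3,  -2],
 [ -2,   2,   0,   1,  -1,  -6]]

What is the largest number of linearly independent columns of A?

4

Row reduce to echelon form.
R2 ← R2 + (1/3)·R1: [0, -4/3, 8/3, -4/3, -1, 0]
R3 ← R3 + (4/3)·R1: [0, -10/3, 8/3, 5/3, -5, -2]
R5 ← R5 + (2/3)·R1: [0, -2/3, 4/3, 7/3, -5, -6]
R3 ← R3 − (5/2)·R2: [0, 0, -4, 5, -5/2, -2]
R4 ← R4 − (3/4)·R2: [0, 0, -3, 4, -9/4, -2]
R5 ← R5 − (1/2)·R2: [0, 0, 0, 3, -9/2, -6]
R4 ← R4 − (3/4)·R3: [0, 0, 0, 1/4, -3/8, -1/2]
R5 ← R5 − (12)·R4: [0, 0, 0, 0, 0, 0]
Echelon form has 4 nonzero rows, so rank(A) = 4.
The rank gives the maximum number of linearly independent columns: 4.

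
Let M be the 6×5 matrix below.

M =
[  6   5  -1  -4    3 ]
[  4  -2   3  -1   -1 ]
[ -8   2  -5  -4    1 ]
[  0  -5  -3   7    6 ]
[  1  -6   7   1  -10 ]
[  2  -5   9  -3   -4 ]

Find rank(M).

5

Row reduce to echelon form.
R2 ← R2 − (2/3)·R1: [0, -16/3, 11/3, 5/3, -3]
R3 ← R3 + (4/3)·R1: [0, 26/3, -19/3, -28/3, 5]
R5 ← R5 − (1/6)·R1: [0, -41/6, 43/6, 5/3, -21/2]
R6 ← R6 − (1/3)·R1: [0, -20/3, 28/3, -5/3, -5]
R3 ← R3 + (13/8)·R2: [0, 0, -3/8, -53/8, 1/8]
R4 ← R4 − (15/16)·R2: [0, 0, -103/16, 87/16, 141/16]
R5 ← R5 − (41/32)·R2: [0, 0, 79/32, -15/32, -213/32]
R6 ← R6 − (5/4)·R2: [0, 0, 19/4, -15/4, -5/4]
R4 ← R4 − (103/6)·R3: [0, 0, 0, 715/6, 20/3]
R5 ← R5 + (79/12)·R3: [0, 0, 0, -529/12, -35/6]
R6 ← R6 + (38/3)·R3: [0, 0, 0, -263/3, 1/3]
R5 ← R5 + (529/1430)·R4: [0, 0, 0, 0, -963/286]
R6 ← R6 + (526/715)·R4: [0, 0, 0, 0, 749/143]
R6 ← R6 + (14/9)·R5: [0, 0, 0, 0, 0]
Echelon form has 5 nonzero rows, so rank(M) = 5.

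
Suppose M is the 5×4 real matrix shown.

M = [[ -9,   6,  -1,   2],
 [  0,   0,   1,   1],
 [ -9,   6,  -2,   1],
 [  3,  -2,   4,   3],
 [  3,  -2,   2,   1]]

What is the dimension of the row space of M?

2

Row reduce to echelon form.
R3 ← R3 − R1: [0, 0, -1, -1]
R4 ← R4 + (1/3)·R1: [0, 0, 11/3, 11/3]
R5 ← R5 + (1/3)·R1: [0, 0, 5/3, 5/3]
R3 ← R3 + R2: [0, 0, 0, 0]
R4 ← R4 − (11/3)·R2: [0, 0, 0, 0]
R5 ← R5 − (5/3)·R2: [0, 0, 0, 0]
Echelon form has 2 nonzero rows, so rank(M) = 2.
The row space has dimension equal to the rank: 2.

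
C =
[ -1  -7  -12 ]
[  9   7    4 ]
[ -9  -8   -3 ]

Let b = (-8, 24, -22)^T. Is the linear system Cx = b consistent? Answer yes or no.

Row reduce the augmented matrix [C | b].
R2 ← R2 + (9)·R1: [0, -56, -104, -48]
R3 ← R3 − (9)·R1: [0, 55, 105, 50]
R3 ← R3 + (55/56)·R2: [0, 0, 20/7, 20/7]
The echelon form has 3 nonzero rows, and every pivot lies in the first 3 columns, so rank(C) = rank([C|b]) = 3.
The system is consistent.

yes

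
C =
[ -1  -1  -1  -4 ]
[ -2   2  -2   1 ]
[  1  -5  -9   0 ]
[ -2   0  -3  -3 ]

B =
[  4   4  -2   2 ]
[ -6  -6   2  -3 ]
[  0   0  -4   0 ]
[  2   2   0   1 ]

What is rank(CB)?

First compute CB:
[[ -6,  -6,   4,  -3],
 [-18, -18,  16,  -9],
 [ 34,  34,  24,  17],
 [-14, -14,  16,  -7]]
Now row reduce the product.
R2 ← R2 − (3)·R1: [0, 0, 4, 0]
R3 ← R3 + (17/3)·R1: [0, 0, 140/3, 0]
R4 ← R4 − (7/3)·R1: [0, 0, 20/3, 0]
R3 ← R3 − (35/3)·R2: [0, 0, 0, 0]
R4 ← R4 − (5/3)·R2: [0, 0, 0, 0]
2 nonzero rows, so rank(CB) = 2.

2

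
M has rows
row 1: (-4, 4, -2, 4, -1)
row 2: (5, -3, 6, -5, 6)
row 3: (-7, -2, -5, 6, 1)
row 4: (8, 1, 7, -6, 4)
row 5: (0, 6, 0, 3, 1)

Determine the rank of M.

4

Row reduce to echelon form.
R2 ← R2 + (5/4)·R1: [0, 2, 7/2, 0, 19/4]
R3 ← R3 − (7/4)·R1: [0, -9, -3/2, -1, 11/4]
R4 ← R4 + (2)·R1: [0, 9, 3, 2, 2]
R3 ← R3 + (9/2)·R2: [0, 0, 57/4, -1, 193/8]
R4 ← R4 − (9/2)·R2: [0, 0, -51/4, 2, -155/8]
R5 ← R5 − (3)·R2: [0, 0, -21/2, 3, -53/4]
R4 ← R4 + (17/19)·R3: [0, 0, 0, 21/19, 42/19]
R5 ← R5 + (14/19)·R3: [0, 0, 0, 43/19, 86/19]
R5 ← R5 − (43/21)·R4: [0, 0, 0, 0, 0]
Echelon form has 4 nonzero rows, so rank(M) = 4.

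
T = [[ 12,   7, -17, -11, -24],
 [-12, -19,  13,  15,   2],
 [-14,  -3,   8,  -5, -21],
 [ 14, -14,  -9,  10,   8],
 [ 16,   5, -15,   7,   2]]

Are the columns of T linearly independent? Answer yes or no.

Row reduce T to echelon form.
R2 ← R2 + R1: [0, -12, -4, 4, -22]
R3 ← R3 + (7/6)·R1: [0, 31/6, -71/6, -107/6, -49]
R4 ← R4 − (7/6)·R1: [0, -133/6, 65/6, 137/6, 36]
R5 ← R5 − (4/3)·R1: [0, -13/3, 23/3, 65/3, 34]
R3 ← R3 + (31/72)·R2: [0, 0, -122/9, -145/9, -2105/36]
R4 ← R4 − (133/72)·R2: [0, 0, 164/9, 139/9, 2759/36]
R5 ← R5 − (13/36)·R2: [0, 0, 82/9, 182/9, 755/18]
R4 ← R4 + (82/61)·R3: [0, 0, 0, -379/61, -479/244]
R5 ← R5 + (41/61)·R3: [0, 0, 0, 573/61, 645/244]
R5 ← R5 + (573/379)·R4: [0, 0, 0, 0, -123/379]
5 pivots among 5 columns.
Every column is a pivot column, so the columns are linearly independent.

yes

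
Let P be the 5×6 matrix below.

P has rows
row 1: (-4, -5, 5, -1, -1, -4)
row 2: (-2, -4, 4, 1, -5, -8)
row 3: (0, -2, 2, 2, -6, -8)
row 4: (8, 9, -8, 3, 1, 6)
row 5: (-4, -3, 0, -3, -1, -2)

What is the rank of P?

3

Row reduce to echelon form.
R2 ← R2 − (1/2)·R1: [0, -3/2, 3/2, 3/2, -9/2, -6]
R4 ← R4 + (2)·R1: [0, -1, 2, 1, -1, -2]
R5 ← R5 − R1: [0, 2, -5, -2, 0, 2]
R3 ← R3 − (4/3)·R2: [0, 0, 0, 0, 0, 0]
R4 ← R4 − (2/3)·R2: [0, 0, 1, 0, 2, 2]
R5 ← R5 + (4/3)·R2: [0, 0, -3, 0, -6, -6]
Swap R3 ↔ R4
R5 ← R5 + (3)·R3: [0, 0, 0, 0, 0, 0]
Echelon form has 3 nonzero rows, so rank(P) = 3.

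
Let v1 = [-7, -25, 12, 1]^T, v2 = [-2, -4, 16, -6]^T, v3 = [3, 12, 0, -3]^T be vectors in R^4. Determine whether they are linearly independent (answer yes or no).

Form the matrix with these vectors as rows and row reduce.
R2 ← R2 − (2/7)·R1: [0, 22/7, 88/7, -44/7]
R3 ← R3 + (3/7)·R1: [0, 9/7, 36/7, -18/7]
R3 ← R3 − (9/22)·R2: [0, 0, 0, 0]
2 nonzero rows, so the 3 vectors span a space of dimension 2.
Since 2 < 3, the vectors are linearly dependent.

no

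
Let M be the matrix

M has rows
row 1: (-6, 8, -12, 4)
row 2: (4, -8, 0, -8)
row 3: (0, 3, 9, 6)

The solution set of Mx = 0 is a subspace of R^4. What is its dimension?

2

Row reduce to echelon form.
R2 ← R2 + (2/3)·R1: [0, -8/3, -8, -16/3]
R3 ← R3 + (9/8)·R2: [0, 0, 0, 0]
2 nonzero rows, so rank(M) = 2.
M has 4 columns; by rank–nullity, nullity = 4 − 2 = 2.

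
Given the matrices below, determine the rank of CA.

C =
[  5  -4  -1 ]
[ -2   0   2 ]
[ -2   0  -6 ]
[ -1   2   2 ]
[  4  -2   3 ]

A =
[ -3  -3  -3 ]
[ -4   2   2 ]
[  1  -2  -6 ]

3

First compute CA:
[[  0, -21, -17],
 [  8,   2,  -6],
 [  0,  18,  42],
 [ -3,   3,  -5],
 [ -1, -22, -34]]
Now row reduce the product.
Swap R1 ↔ R2
R4 ← R4 + (3/8)·R1: [0, 15/4, -29/4]
R5 ← R5 + (1/8)·R1: [0, -87/4, -139/4]
R3 ← R3 + (6/7)·R2: [0, 0, 192/7]
R4 ← R4 + (5/28)·R2: [0, 0, -72/7]
R5 ← R5 − (29/28)·R2: [0, 0, -120/7]
R4 ← R4 + (3/8)·R3: [0, 0, 0]
R5 ← R5 + (5/8)·R3: [0, 0, 0]
3 nonzero rows, so rank(CA) = 3.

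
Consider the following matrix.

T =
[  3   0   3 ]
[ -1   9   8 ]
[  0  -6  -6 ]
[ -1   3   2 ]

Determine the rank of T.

Row reduce to echelon form.
R2 ← R2 + (1/3)·R1: [0, 9, 9]
R4 ← R4 + (1/3)·R1: [0, 3, 3]
R3 ← R3 + (2/3)·R2: [0, 0, 0]
R4 ← R4 − (1/3)·R2: [0, 0, 0]
Echelon form has 2 nonzero rows, so rank(T) = 2.

2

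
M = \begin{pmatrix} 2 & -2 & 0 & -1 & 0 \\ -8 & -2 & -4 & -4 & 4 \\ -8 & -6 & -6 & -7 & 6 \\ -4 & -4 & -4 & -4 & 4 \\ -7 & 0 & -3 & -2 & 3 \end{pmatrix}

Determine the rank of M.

3

Row reduce to echelon form.
R2 ← R2 + (4)·R1: [0, -10, -4, -8, 4]
R3 ← R3 + (4)·R1: [0, -14, -6, -11, 6]
R4 ← R4 + (2)·R1: [0, -8, -4, -6, 4]
R5 ← R5 + (7/2)·R1: [0, -7, -3, -11/2, 3]
R3 ← R3 − (7/5)·R2: [0, 0, -2/5, 1/5, 2/5]
R4 ← R4 − (4/5)·R2: [0, 0, -4/5, 2/5, 4/5]
R5 ← R5 − (7/10)·R2: [0, 0, -1/5, 1/10, 1/5]
R4 ← R4 − (2)·R3: [0, 0, 0, 0, 0]
R5 ← R5 − (1/2)·R3: [0, 0, 0, 0, 0]
Echelon form has 3 nonzero rows, so rank(M) = 3.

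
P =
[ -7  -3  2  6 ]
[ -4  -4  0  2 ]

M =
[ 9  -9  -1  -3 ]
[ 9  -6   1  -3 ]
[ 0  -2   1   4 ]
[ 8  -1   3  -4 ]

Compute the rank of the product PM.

First compute PM:
[[-42,  71,  24,  14],
 [-56,  58,   6,  16]]
Now row reduce the product.
R2 ← R2 − (4/3)·R1: [0, -110/3, -26, -8/3]
2 nonzero rows, so rank(PM) = 2.

2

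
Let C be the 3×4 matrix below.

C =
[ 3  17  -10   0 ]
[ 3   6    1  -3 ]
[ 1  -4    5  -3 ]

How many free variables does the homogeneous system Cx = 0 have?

Row reduce to echelon form.
R2 ← R2 − R1: [0, -11, 11, -3]
R3 ← R3 − (1/3)·R1: [0, -29/3, 25/3, -3]
R3 ← R3 − (29/33)·R2: [0, 0, -4/3, -4/11]
3 nonzero rows, so rank(C) = 3.
C has 4 columns; by rank–nullity, nullity = 4 − 3 = 1.

1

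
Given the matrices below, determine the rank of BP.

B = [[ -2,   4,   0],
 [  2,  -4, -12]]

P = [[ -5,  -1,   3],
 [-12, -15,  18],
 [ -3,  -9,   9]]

First compute BP:
[[-38, -58,  66],
 [ 74, 166, -174]]
Now row reduce the product.
R2 ← R2 + (37/19)·R1: [0, 1008/19, -864/19]
2 nonzero rows, so rank(BP) = 2.

2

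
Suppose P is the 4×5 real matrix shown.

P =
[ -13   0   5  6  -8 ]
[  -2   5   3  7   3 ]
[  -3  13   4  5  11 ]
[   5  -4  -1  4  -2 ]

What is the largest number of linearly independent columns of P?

3

Row reduce to echelon form.
R2 ← R2 − (2/13)·R1: [0, 5, 29/13, 79/13, 55/13]
R3 ← R3 − (3/13)·R1: [0, 13, 37/13, 47/13, 167/13]
R4 ← R4 + (5/13)·R1: [0, -4, 12/13, 82/13, -66/13]
R3 ← R3 − (13/5)·R2: [0, 0, -192/65, -792/65, 24/13]
R4 ← R4 + (4/5)·R2: [0, 0, 176/65, 726/65, -22/13]
R4 ← R4 + (11/12)·R3: [0, 0, 0, 0, 0]
Echelon form has 3 nonzero rows, so rank(P) = 3.
The rank gives the maximum number of linearly independent columns: 3.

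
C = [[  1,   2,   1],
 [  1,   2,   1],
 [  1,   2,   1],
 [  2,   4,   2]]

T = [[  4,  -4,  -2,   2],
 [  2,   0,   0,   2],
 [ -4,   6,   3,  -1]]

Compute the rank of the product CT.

1

First compute CT:
[[  4,   2,   1,   5],
 [  4,   2,   1,   5],
 [  4,   2,   1,   5],
 [  8,   4,   2,  10]]
Now row reduce the product.
R2 ← R2 − R1: [0, 0, 0, 0]
R3 ← R3 − R1: [0, 0, 0, 0]
R4 ← R4 − (2)·R1: [0, 0, 0, 0]
1 nonzero row, so rank(CT) = 1.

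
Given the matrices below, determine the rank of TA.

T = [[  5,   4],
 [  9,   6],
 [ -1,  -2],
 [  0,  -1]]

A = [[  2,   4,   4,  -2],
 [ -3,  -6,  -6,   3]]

First compute TA:
[[ -2,  -4,  -4,   2],
 [  0,   0,   0,   0],
 [  4,   8,   8,  -4],
 [  3,   6,   6,  -3]]
Now row reduce the product.
R3 ← R3 + (2)·R1: [0, 0, 0, 0]
R4 ← R4 + (3/2)·R1: [0, 0, 0, 0]
1 nonzero row, so rank(TA) = 1.

1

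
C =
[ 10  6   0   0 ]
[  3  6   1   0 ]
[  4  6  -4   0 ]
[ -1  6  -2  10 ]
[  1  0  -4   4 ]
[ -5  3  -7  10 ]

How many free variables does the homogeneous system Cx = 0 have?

0

Row reduce to echelon form.
R2 ← R2 − (3/10)·R1: [0, 21/5, 1, 0]
R3 ← R3 − (2/5)·R1: [0, 18/5, -4, 0]
R4 ← R4 + (1/10)·R1: [0, 33/5, -2, 10]
R5 ← R5 − (1/10)·R1: [0, -3/5, -4, 4]
R6 ← R6 + (1/2)·R1: [0, 6, -7, 10]
R3 ← R3 − (6/7)·R2: [0, 0, -34/7, 0]
R4 ← R4 − (11/7)·R2: [0, 0, -25/7, 10]
R5 ← R5 + (1/7)·R2: [0, 0, -27/7, 4]
R6 ← R6 − (10/7)·R2: [0, 0, -59/7, 10]
R4 ← R4 − (25/34)·R3: [0, 0, 0, 10]
R5 ← R5 − (27/34)·R3: [0, 0, 0, 4]
R6 ← R6 − (59/34)·R3: [0, 0, 0, 10]
R5 ← R5 − (2/5)·R4: [0, 0, 0, 0]
R6 ← R6 − R4: [0, 0, 0, 0]
4 nonzero rows, so rank(C) = 4.
C has 4 columns; by rank–nullity, nullity = 4 − 4 = 0.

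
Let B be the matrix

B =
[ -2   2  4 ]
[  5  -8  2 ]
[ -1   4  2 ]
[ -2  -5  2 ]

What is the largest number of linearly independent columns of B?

Row reduce to echelon form.
R2 ← R2 + (5/2)·R1: [0, -3, 12]
R3 ← R3 − (1/2)·R1: [0, 3, 0]
R4 ← R4 − R1: [0, -7, -2]
R3 ← R3 + R2: [0, 0, 12]
R4 ← R4 − (7/3)·R2: [0, 0, -30]
R4 ← R4 + (5/2)·R3: [0, 0, 0]
Echelon form has 3 nonzero rows, so rank(B) = 3.
The rank gives the maximum number of linearly independent columns: 3.

3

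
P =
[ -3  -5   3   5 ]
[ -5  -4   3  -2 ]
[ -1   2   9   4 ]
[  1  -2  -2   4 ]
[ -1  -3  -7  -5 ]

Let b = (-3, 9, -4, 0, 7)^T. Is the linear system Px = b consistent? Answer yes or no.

no

Row reduce the augmented matrix [P | b].
R2 ← R2 − (5/3)·R1: [0, 13/3, -2, -31/3, 14]
R3 ← R3 − (1/3)·R1: [0, 11/3, 8, 7/3, -3]
R4 ← R4 + (1/3)·R1: [0, -11/3, -1, 17/3, -1]
R5 ← R5 − (1/3)·R1: [0, -4/3, -8, -20/3, 8]
R3 ← R3 − (11/13)·R2: [0, 0, 126/13, 144/13, -193/13]
R4 ← R4 + (11/13)·R2: [0, 0, -35/13, -40/13, 141/13]
R5 ← R5 + (4/13)·R2: [0, 0, -112/13, -128/13, 160/13]
R4 ← R4 + (5/18)·R3: [0, 0, 0, 0, 121/18]
R5 ← R5 + (8/9)·R3: [0, 0, 0, 0, -8/9]
R5 ← R5 + (16/121)·R4: [0, 0, 0, 0, 0]
The echelon form has 4 nonzero rows; the last pivot sits in the augmented column, so rank(P) = 3 but rank([P|b]) = 4.
Since the ranks differ, the system is inconsistent.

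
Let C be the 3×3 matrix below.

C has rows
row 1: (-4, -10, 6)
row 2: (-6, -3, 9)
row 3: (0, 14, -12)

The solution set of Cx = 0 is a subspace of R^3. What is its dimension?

Row reduce to echelon form.
R2 ← R2 − (3/2)·R1: [0, 12, 0]
R3 ← R3 − (7/6)·R2: [0, 0, -12]
3 nonzero rows, so rank(C) = 3.
C has 3 columns; by rank–nullity, nullity = 3 − 3 = 0.

0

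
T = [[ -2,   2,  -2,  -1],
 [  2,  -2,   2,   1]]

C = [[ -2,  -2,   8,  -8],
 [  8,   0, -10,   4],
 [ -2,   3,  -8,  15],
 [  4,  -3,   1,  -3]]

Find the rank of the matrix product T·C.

1

First compute TC:
[[ 20,   1, -21,  -3],
 [-20,  -1,  21,   3]]
Now row reduce the product.
R2 ← R2 + R1: [0, 0, 0, 0]
1 nonzero row, so rank(TC) = 1.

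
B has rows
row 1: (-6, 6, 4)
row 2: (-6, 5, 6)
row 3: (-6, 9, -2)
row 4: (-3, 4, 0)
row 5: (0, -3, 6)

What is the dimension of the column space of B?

Row reduce to echelon form.
R2 ← R2 − R1: [0, -1, 2]
R3 ← R3 − R1: [0, 3, -6]
R4 ← R4 − (1/2)·R1: [0, 1, -2]
R3 ← R3 + (3)·R2: [0, 0, 0]
R4 ← R4 + R2: [0, 0, 0]
R5 ← R5 − (3)·R2: [0, 0, 0]
Echelon form has 2 nonzero rows, so rank(B) = 2.
The column space has dimension equal to the rank: 2.

2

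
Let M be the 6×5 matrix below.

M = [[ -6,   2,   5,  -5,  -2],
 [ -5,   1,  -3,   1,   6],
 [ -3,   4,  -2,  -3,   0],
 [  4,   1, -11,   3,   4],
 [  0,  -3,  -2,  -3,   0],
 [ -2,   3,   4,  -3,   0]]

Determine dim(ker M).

Row reduce to echelon form.
R2 ← R2 − (5/6)·R1: [0, -2/3, -43/6, 31/6, 23/3]
R3 ← R3 − (1/2)·R1: [0, 3, -9/2, -1/2, 1]
R4 ← R4 + (2/3)·R1: [0, 7/3, -23/3, -1/3, 8/3]
R6 ← R6 − (1/3)·R1: [0, 7/3, 7/3, -4/3, 2/3]
R3 ← R3 + (9/2)·R2: [0, 0, -147/4, 91/4, 71/2]
R4 ← R4 + (7/2)·R2: [0, 0, -131/4, 71/4, 59/2]
R5 ← R5 − (9/2)·R2: [0, 0, 121/4, -105/4, -69/2]
R6 ← R6 + (7/2)·R2: [0, 0, -91/4, 67/4, 55/2]
R4 ← R4 − (131/147)·R3: [0, 0, 0, -53/21, -314/147]
R5 ← R5 + (121/147)·R3: [0, 0, 0, -158/21, -776/147]
R6 ← R6 − (13/21)·R3: [0, 0, 0, 8/3, 116/21]
R5 ← R5 − (158/53)·R4: [0, 0, 0, 0, 404/371]
R6 ← R6 + (56/53)·R4: [0, 0, 0, 0, 1212/371]
R6 ← R6 − (3)·R5: [0, 0, 0, 0, 0]
5 nonzero rows, so rank(M) = 5.
M has 5 columns; by rank–nullity, nullity = 5 − 5 = 0.

0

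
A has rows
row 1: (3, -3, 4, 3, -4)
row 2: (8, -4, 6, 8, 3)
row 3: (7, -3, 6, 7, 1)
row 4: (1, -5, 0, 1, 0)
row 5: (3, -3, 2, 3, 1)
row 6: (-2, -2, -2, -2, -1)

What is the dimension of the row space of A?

3

Row reduce to echelon form.
R2 ← R2 − (8/3)·R1: [0, 4, -14/3, 0, 41/3]
R3 ← R3 − (7/3)·R1: [0, 4, -10/3, 0, 31/3]
R4 ← R4 − (1/3)·R1: [0, -4, -4/3, 0, 4/3]
R5 ← R5 − R1: [0, 0, -2, 0, 5]
R6 ← R6 + (2/3)·R1: [0, -4, 2/3, 0, -11/3]
R3 ← R3 − R2: [0, 0, 4/3, 0, -10/3]
R4 ← R4 + R2: [0, 0, -6, 0, 15]
R6 ← R6 + R2: [0, 0, -4, 0, 10]
R4 ← R4 + (9/2)·R3: [0, 0, 0, 0, 0]
R5 ← R5 + (3/2)·R3: [0, 0, 0, 0, 0]
R6 ← R6 + (3)·R3: [0, 0, 0, 0, 0]
Echelon form has 3 nonzero rows, so rank(A) = 3.
The row space has dimension equal to the rank: 3.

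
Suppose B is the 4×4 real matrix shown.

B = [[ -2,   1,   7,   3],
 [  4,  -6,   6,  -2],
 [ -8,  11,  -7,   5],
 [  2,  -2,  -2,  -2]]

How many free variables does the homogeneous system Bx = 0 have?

Row reduce to echelon form.
R2 ← R2 + (2)·R1: [0, -4, 20, 4]
R3 ← R3 − (4)·R1: [0, 7, -35, -7]
R4 ← R4 + R1: [0, -1, 5, 1]
R3 ← R3 + (7/4)·R2: [0, 0, 0, 0]
R4 ← R4 − (1/4)·R2: [0, 0, 0, 0]
2 nonzero rows, so rank(B) = 2.
B has 4 columns; by rank–nullity, nullity = 4 − 2 = 2.

2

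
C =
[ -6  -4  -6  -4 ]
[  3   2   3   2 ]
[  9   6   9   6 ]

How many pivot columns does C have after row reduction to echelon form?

1

Row reduce to echelon form.
R2 ← R2 + (1/2)·R1: [0, 0, 0, 0]
R3 ← R3 + (3/2)·R1: [0, 0, 0, 0]
Echelon form has 1 nonzero row, so rank(C) = 1.
Each nonzero row contributes one pivot column: 1 pivot columns.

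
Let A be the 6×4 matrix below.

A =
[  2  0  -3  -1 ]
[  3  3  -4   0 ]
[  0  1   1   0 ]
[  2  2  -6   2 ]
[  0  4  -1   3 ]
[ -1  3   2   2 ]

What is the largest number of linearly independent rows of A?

3

Row reduce to echelon form.
R2 ← R2 − (3/2)·R1: [0, 3, 1/2, 3/2]
R4 ← R4 − R1: [0, 2, -3, 3]
R6 ← R6 + (1/2)·R1: [0, 3, 1/2, 3/2]
R3 ← R3 − (1/3)·R2: [0, 0, 5/6, -1/2]
R4 ← R4 − (2/3)·R2: [0, 0, -10/3, 2]
R5 ← R5 − (4/3)·R2: [0, 0, -5/3, 1]
R6 ← R6 − R2: [0, 0, 0, 0]
R4 ← R4 + (4)·R3: [0, 0, 0, 0]
R5 ← R5 + (2)·R3: [0, 0, 0, 0]
Echelon form has 3 nonzero rows, so rank(A) = 3.
The rank gives the maximum number of linearly independent rows: 3.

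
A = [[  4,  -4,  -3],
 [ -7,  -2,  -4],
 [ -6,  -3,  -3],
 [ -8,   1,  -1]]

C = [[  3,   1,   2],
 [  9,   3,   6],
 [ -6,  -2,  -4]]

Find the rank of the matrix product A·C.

1

First compute AC:
[[ -6,  -2,  -4],
 [-15,  -5, -10],
 [-27,  -9, -18],
 [ -9,  -3,  -6]]
Now row reduce the product.
R2 ← R2 − (5/2)·R1: [0, 0, 0]
R3 ← R3 − (9/2)·R1: [0, 0, 0]
R4 ← R4 − (3/2)·R1: [0, 0, 0]
1 nonzero row, so rank(AC) = 1.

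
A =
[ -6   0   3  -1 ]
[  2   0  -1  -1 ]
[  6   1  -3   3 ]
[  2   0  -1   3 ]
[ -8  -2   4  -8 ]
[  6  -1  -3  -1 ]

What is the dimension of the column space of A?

3

Row reduce to echelon form.
R2 ← R2 + (1/3)·R1: [0, 0, 0, -4/3]
R3 ← R3 + R1: [0, 1, 0, 2]
R4 ← R4 + (1/3)·R1: [0, 0, 0, 8/3]
R5 ← R5 − (4/3)·R1: [0, -2, 0, -20/3]
R6 ← R6 + R1: [0, -1, 0, -2]
Swap R2 ↔ R3
R5 ← R5 + (2)·R2: [0, 0, 0, -8/3]
R6 ← R6 + R2: [0, 0, 0, 0]
R4 ← R4 + (2)·R3: [0, 0, 0, 0]
R5 ← R5 − (2)·R3: [0, 0, 0, 0]
Echelon form has 3 nonzero rows, so rank(A) = 3.
The column space has dimension equal to the rank: 3.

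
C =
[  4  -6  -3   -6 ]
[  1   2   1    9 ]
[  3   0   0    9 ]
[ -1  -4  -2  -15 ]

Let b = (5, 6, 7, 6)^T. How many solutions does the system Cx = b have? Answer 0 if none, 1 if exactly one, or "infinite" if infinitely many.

0

Row reduce the augmented matrix [C | b].
R2 ← R2 − (1/4)·R1: [0, 7/2, 7/4, 21/2, 19/4]
R3 ← R3 − (3/4)·R1: [0, 9/2, 9/4, 27/2, 13/4]
R4 ← R4 + (1/4)·R1: [0, -11/2, -11/4, -33/2, 29/4]
R3 ← R3 − (9/7)·R2: [0, 0, 0, 0, -20/7]
R4 ← R4 + (11/7)·R2: [0, 0, 0, 0, 103/7]
R4 ← R4 + (103/20)·R3: [0, 0, 0, 0, 0]
The echelon form has 3 nonzero rows; the last pivot sits in the augmented column, so rank(C) = 2 but rank([C|b]) = 3.
Since the ranks differ, the system is inconsistent.
It has no solutions.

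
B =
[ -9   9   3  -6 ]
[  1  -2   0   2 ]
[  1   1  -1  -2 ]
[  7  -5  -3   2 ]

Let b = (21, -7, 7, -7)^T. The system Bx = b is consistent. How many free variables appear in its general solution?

Row reduce the augmented matrix [B | b].
R2 ← R2 + (1/9)·R1: [0, -1, 1/3, 4/3, -14/3]
R3 ← R3 + (1/9)·R1: [0, 2, -2/3, -8/3, 28/3]
R4 ← R4 + (7/9)·R1: [0, 2, -2/3, -8/3, 28/3]
R3 ← R3 + (2)·R2: [0, 0, 0, 0, 0]
R4 ← R4 + (2)·R2: [0, 0, 0, 0, 0]
The echelon form has 2 nonzero rows, and every pivot lies in the first 4 columns, so rank(B) = rank([B|b]) = 2.
The system is consistent.
Free variables = (unknowns) − (rank) = 4 − 2 = 2.

2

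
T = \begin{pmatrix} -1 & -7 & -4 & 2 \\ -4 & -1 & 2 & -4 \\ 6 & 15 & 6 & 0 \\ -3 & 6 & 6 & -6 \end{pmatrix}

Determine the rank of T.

2

Row reduce to echelon form.
R2 ← R2 − (4)·R1: [0, 27, 18, -12]
R3 ← R3 + (6)·R1: [0, -27, -18, 12]
R4 ← R4 − (3)·R1: [0, 27, 18, -12]
R3 ← R3 + R2: [0, 0, 0, 0]
R4 ← R4 − R2: [0, 0, 0, 0]
Echelon form has 2 nonzero rows, so rank(T) = 2.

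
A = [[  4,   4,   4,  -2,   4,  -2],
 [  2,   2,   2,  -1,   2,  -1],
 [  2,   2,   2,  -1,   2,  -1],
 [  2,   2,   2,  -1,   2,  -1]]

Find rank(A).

Row reduce to echelon form.
R2 ← R2 − (1/2)·R1: [0, 0, 0, 0, 0, 0]
R3 ← R3 − (1/2)·R1: [0, 0, 0, 0, 0, 0]
R4 ← R4 − (1/2)·R1: [0, 0, 0, 0, 0, 0]
Echelon form has 1 nonzero row, so rank(A) = 1.

1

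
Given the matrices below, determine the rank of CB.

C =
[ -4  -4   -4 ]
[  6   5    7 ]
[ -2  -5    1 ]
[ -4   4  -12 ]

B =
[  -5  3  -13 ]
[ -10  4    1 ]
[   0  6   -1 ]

2

First compute CB:
[[ 60, -52,  52],
 [-80,  80, -80],
 [ 60, -20,  20],
 [-20, -68,  68]]
Now row reduce the product.
R2 ← R2 + (4/3)·R1: [0, 32/3, -32/3]
R3 ← R3 − R1: [0, 32, -32]
R4 ← R4 + (1/3)·R1: [0, -256/3, 256/3]
R3 ← R3 − (3)·R2: [0, 0, 0]
R4 ← R4 + (8)·R2: [0, 0, 0]
2 nonzero rows, so rank(CB) = 2.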